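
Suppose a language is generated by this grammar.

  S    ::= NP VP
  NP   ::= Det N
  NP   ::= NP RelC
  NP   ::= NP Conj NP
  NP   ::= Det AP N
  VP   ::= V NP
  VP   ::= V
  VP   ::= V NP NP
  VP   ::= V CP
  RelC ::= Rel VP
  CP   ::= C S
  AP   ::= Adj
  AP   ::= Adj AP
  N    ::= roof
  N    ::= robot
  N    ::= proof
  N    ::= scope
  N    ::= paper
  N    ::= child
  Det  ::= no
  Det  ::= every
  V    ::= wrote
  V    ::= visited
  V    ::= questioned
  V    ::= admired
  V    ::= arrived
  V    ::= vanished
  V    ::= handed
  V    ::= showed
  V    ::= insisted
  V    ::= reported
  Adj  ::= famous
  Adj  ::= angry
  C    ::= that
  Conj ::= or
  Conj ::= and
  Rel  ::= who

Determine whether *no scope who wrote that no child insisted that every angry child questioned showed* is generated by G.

S
  NP
    NP
      Det: no
      N: scope
    RelC
      Rel: who
      VP
        V: wrote
        CP
          C: that
          S
            NP
              Det: no
              N: child
            VP
              V: insisted
              CP
                C: that
                S
                  NP
                    Det: every
                    AP
                      Adj: angry
                    N: child
                  VP
                    V: questioned
  VP
    V: showed
Each bracket corresponds to one application of a listed rule, so the string is derivable from S.

Grammatical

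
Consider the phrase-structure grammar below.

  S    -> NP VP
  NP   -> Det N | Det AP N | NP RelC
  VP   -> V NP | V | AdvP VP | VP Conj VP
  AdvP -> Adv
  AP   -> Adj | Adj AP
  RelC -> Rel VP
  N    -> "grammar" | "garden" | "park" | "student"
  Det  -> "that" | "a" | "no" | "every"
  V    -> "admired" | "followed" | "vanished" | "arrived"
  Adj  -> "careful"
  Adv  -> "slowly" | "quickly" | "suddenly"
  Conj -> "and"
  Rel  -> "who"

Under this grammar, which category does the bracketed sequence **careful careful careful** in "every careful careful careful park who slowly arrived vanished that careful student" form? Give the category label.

[S [NP [NP [Det every] [AP [Adj careful] [AP [Adj careful] [AP [Adj careful]]]] [N park]] [RelC [Rel who] [VP [AdvP [Adv slowly]] [VP [V arrived]]]]] [VP [V vanished] [NP [Det that] [AP [Adj careful]] [N student]]]]
The span 'careful careful careful' is the AP node built by AP → Adj AP.

AP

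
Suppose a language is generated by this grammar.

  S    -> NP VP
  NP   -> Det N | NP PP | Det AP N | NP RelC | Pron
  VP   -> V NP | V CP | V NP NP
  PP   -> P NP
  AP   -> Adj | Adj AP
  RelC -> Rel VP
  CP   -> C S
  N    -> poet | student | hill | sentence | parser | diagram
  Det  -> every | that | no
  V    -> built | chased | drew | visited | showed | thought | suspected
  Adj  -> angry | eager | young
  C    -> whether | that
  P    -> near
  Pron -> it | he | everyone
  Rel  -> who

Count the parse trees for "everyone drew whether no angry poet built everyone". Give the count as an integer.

[S [NP [Pron everyone]] [VP [V drew] [CP [C whether] [S [NP [Det no] [AP [Adj angry]] [N poet]] [VP [V built] [NP [Pron everyone]]]]]]]
No rule offers an alternative attachment or grouping for any span, so this is the only derivation.

1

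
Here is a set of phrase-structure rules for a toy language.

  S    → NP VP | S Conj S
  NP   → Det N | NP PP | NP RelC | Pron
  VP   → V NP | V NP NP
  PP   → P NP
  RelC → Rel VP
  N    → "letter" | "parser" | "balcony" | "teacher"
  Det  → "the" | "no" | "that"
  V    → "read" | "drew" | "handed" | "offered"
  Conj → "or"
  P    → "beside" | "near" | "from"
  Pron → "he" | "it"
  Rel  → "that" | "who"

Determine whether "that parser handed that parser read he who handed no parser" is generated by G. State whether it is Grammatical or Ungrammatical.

Ungrammatical

For S → NP VP, the only prefix that parses as NP is 'that parser', but the remainder 'handed that parser read he who handed no parser' is not a VP under these rules. The alternative S rule S → S Conj S likewise has no satisfying split.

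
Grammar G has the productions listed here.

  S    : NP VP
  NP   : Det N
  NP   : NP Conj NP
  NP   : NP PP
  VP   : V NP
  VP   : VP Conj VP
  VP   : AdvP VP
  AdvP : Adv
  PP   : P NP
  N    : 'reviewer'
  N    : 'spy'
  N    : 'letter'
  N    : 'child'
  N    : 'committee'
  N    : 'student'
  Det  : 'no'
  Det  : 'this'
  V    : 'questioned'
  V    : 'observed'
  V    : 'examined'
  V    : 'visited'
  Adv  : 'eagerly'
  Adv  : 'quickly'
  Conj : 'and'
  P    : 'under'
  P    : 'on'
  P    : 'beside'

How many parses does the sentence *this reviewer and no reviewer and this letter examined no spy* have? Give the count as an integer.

The two bracketings:
[S [NP [NP [Det this] [N reviewer]] [Conj and] [NP [NP [Det no] [N reviewer]] [Conj and] [NP [Det this] [N letter]]]] [VP [V examined] [NP [Det no] [N spy]]]]
[S [NP [NP [NP [Det this] [N reviewer]] [Conj and] [NP [Det no] [N reviewer]]] [Conj and] [NP [Det this] [N letter]]] [VP [V examined] [NP [Det no] [N spy]]]]
The trees differ in how a recursive rule is bracketed over the same span.

2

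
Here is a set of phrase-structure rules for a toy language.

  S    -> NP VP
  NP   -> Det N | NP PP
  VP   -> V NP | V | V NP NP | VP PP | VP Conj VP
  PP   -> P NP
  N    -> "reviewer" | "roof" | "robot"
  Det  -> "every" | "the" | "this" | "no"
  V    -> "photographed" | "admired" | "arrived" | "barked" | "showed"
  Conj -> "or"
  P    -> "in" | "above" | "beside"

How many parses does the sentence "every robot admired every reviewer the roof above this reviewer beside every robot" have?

5

Two of the 5 distinct bracketings:
[S [NP [Det every] [N robot]] [VP [V admired] [NP [Det every] [N reviewer]] [NP [NP [Det the] [N roof]] [PP [P above] [NP [NP [Det this] [N reviewer]] [PP [P beside] [NP [Det every] [N robot]]]]]]]]
[S [NP [Det every] [N robot]] [VP [V admired] [NP [Det every] [N reviewer]] [NP [NP [NP [Det the] [N roof]] [PP [P above] [NP [Det this] [N reviewer]]]] [PP [P beside] [NP [Det every] [N robot]]]]]]
The trees differ in how a recursive rule is bracketed over the same span.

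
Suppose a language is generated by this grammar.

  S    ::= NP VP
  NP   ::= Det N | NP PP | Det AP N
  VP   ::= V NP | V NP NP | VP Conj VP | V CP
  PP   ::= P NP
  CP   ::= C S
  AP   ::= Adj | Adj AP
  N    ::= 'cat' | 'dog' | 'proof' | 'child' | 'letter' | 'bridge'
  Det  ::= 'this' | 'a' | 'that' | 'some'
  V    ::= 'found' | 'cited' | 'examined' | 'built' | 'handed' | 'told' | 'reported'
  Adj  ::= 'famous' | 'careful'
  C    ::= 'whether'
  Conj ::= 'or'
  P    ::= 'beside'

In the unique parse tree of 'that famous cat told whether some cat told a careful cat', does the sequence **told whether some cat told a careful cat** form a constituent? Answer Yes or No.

[S [NP [Det that] [AP [Adj famous]] [N cat]] [VP [V told] [CP [C whether] [S [NP [Det some] [N cat]] [VP [V told] [NP [Det a] [AP [Adj careful]] [N cat]]]]]]]
The words 'told whether some cat told a careful cat' are exhaustively dominated by a single VP node (built by VP → V CP), so they form a constituent.

Yes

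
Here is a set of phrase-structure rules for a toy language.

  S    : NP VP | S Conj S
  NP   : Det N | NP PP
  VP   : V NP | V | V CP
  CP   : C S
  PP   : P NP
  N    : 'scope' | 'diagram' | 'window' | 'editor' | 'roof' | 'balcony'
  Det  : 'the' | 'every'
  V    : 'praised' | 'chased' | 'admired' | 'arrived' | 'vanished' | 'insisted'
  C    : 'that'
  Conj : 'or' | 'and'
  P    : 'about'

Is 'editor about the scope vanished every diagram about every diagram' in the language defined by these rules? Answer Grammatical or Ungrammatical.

Ungrammatical

For S → NP VP, no prefix of the string parses as an NP. The alternative S rule S → S Conj S likewise has no satisfying split.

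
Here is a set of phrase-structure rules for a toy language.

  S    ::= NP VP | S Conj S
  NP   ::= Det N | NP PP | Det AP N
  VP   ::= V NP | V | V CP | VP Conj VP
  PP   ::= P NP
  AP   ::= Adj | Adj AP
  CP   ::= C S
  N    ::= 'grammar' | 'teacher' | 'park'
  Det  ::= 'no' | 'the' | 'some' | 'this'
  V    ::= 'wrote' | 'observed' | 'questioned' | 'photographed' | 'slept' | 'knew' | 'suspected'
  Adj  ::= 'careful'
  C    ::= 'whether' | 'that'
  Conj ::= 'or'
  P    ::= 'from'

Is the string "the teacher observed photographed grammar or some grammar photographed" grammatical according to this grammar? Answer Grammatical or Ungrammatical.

A V word can never sit immediately before a V word in any string this grammar generates, so the substring 'observed photographed' rules out a derivation.

Ungrammatical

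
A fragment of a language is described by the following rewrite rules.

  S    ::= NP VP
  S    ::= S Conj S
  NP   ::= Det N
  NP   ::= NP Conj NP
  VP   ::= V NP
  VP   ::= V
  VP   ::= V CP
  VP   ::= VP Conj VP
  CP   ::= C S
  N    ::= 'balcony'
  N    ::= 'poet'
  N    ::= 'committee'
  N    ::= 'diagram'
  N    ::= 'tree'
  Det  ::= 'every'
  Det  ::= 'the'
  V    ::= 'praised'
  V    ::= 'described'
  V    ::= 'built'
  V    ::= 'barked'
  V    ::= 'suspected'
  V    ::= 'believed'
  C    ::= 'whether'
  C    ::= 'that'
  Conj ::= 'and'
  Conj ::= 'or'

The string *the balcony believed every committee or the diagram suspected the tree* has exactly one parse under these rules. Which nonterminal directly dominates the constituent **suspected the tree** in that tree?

S
  S
    NP
      Det: the
      N: balcony
    VP
      V: believed
      NP
        Det: every
        N: committee
  Conj: or
  S
    NP
      Det: the
      N: diagram
    VP
      V: suspected
      NP
        Det: the
        N: tree
The span 'suspected the tree' is the VP node built by VP → V NP.
Its mother is the S built by S → NP VP.

S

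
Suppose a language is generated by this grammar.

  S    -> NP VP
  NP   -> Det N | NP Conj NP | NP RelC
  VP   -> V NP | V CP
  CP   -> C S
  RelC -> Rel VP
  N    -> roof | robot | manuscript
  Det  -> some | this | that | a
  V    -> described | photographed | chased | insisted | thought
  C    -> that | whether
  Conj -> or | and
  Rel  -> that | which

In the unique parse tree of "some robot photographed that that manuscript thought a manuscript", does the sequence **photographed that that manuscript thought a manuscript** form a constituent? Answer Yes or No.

[S [NP [Det some] [N robot]] [VP [V photographed] [CP [C that] [S [NP [Det that] [N manuscript]] [VP [V thought] [NP [Det a] [N manuscript]]]]]]]
The words 'photographed that that manuscript thought a manuscript' are exhaustively dominated by a single VP node (built by VP → V CP), so they form a constituent.

Yes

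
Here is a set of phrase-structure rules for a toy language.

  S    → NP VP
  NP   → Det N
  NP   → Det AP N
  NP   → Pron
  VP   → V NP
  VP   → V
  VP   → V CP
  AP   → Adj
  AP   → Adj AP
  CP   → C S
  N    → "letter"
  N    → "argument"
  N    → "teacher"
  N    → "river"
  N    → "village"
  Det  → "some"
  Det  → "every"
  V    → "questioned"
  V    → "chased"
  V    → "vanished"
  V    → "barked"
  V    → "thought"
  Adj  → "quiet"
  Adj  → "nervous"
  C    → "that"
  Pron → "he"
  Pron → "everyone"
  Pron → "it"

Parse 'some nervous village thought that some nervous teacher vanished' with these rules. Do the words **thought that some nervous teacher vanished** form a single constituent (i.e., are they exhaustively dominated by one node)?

Yes

[S [NP [Det some] [AP [Adj nervous]] [N village]] [VP [V thought] [CP [C that] [S [NP [Det some] [AP [Adj nervous]] [N teacher]] [VP [V vanished]]]]]]
The words 'thought that some nervous teacher vanished' are exhaustively dominated by a single VP node (built by VP → V CP), so they form a constituent.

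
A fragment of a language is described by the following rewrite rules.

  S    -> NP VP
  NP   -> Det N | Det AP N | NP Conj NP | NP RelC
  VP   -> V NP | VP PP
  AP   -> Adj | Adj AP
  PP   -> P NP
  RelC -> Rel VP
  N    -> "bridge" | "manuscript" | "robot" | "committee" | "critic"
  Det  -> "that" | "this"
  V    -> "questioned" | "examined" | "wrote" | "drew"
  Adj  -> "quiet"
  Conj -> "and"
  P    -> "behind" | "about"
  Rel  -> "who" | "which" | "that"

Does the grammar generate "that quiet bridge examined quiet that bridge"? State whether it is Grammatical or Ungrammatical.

A V word can never sit immediately before an Adj word in any string this grammar generates, so the substring 'examined quiet' rules out a derivation.

Ungrammatical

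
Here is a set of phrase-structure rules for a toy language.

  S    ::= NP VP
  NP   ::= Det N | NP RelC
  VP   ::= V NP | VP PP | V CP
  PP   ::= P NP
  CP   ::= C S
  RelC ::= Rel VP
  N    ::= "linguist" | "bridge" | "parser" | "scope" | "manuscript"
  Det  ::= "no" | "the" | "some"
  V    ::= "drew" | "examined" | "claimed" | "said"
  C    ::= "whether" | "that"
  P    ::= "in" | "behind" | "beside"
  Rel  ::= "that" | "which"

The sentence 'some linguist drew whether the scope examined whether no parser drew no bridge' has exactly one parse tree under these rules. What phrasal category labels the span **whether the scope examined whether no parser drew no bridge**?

CP

S
  NP
    Det: some
    N: linguist
  VP
    V: drew
    CP
      C: whether
      S
        NP
          Det: the
          N: scope
        VP
          V: examined
          CP
            C: whether
            S
              NP
                Det: no
                N: parser
              VP
                V: drew
                NP
                  Det: no
                  N: bridge
The span 'whether the scope examined whether no parser drew no bridge' is the CP node built by CP → C S.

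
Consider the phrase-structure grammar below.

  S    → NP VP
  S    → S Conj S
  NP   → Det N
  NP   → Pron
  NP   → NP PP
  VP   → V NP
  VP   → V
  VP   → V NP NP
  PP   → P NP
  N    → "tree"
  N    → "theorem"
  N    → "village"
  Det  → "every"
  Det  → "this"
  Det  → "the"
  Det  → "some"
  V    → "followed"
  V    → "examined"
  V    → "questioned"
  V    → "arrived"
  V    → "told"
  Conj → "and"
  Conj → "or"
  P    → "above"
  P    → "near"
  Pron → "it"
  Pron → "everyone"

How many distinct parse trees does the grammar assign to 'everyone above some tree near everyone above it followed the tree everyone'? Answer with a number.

5

Two of the 5 distinct bracketings:
[S [NP [NP [Pron everyone]] [PP [P above] [NP [NP [Det some] [N tree]] [PP [P near] [NP [NP [Pron everyone]] [PP [P above] [NP [Pron it]]]]]]]] [VP [V followed] [NP [Det the] [N tree]] [NP [Pron everyone]]]]
[S [NP [NP [Pron everyone]] [PP [P above] [NP [NP [NP [Det some] [N tree]] [PP [P near] [NP [Pron everyone]]]] [PP [P above] [NP [Pron it]]]]]] [VP [V followed] [NP [Det the] [N tree]] [NP [Pron everyone]]]]
The trees differ in how a recursive rule is bracketed over the same span.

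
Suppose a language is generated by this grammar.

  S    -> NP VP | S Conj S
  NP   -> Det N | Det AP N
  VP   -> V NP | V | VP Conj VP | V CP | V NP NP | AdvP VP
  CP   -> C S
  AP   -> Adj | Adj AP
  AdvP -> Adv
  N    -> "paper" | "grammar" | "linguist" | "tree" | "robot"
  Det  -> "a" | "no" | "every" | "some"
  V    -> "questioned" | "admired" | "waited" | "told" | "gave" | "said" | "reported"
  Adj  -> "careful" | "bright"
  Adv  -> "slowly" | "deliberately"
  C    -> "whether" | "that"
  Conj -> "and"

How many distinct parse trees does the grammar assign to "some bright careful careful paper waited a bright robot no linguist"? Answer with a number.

1

[S [NP [Det some] [AP [Adj bright] [AP [Adj careful] [AP [Adj careful]]]] [N paper]] [VP [V waited] [NP [Det a] [AP [Adj bright]] [N robot]] [NP [Det no] [N linguist]]]]
No rule offers an alternative attachment or grouping for any span, so this is the only derivation.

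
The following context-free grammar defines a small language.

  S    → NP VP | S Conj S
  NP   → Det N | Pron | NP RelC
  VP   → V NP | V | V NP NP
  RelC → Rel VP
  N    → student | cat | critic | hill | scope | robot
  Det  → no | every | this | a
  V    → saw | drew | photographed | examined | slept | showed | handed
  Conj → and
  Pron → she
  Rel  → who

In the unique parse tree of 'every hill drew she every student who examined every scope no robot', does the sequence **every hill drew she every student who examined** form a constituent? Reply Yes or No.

[S [NP [Det every] [N hill]] [VP [V drew] [NP [Pron she]] [NP [NP [Det every] [N student]] [RelC [Rel who] [VP [V examined] [NP [Det every] [N scope]] [NP [Det no] [N robot]]]]]]]
The smallest constituent containing 'every hill drew she every student who examined' is the S spanning 'every hill drew she every student who examined every scope no robot'; no single node in the tree dominates exactly the given words.

No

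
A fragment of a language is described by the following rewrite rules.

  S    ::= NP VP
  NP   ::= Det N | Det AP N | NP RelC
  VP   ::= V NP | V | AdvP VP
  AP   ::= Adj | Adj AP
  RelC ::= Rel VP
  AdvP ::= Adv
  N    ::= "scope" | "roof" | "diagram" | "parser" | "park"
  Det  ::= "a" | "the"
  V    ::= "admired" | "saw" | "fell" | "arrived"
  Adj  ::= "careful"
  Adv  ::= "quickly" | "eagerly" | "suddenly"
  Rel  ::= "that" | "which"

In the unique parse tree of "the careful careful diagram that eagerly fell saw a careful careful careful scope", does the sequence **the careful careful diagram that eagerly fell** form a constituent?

[S [NP [NP [Det the] [AP [Adj careful] [AP [Adj careful]]] [N diagram]] [RelC [Rel that] [VP [AdvP [Adv eagerly]] [VP [V fell]]]]] [VP [V saw] [NP [Det a] [AP [Adj careful] [AP [Adj careful] [AP [Adj careful]]]] [N scope]]]]
The words 'the careful careful diagram that eagerly fell' are exhaustively dominated by a single NP node (built by NP → NP RelC), so they form a constituent.

Yes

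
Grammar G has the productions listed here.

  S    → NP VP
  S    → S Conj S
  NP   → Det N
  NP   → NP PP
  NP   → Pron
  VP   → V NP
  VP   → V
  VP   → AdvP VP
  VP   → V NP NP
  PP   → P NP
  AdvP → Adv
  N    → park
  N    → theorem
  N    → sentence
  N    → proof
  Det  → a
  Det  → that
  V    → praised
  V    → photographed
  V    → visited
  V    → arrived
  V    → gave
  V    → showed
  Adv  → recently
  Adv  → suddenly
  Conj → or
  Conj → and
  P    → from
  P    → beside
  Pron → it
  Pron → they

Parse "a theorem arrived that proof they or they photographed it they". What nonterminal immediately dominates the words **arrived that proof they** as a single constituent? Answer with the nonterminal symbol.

VP

[S [S [NP [Det a] [N theorem]] [VP [V arrived] [NP [Det that] [N proof]] [NP [Pron they]]]] [Conj or] [S [NP [Pron they]] [VP [V photographed] [NP [Pron it]] [NP [Pron they]]]]]
The span 'arrived that proof they' is the VP node built by VP → V NP NP.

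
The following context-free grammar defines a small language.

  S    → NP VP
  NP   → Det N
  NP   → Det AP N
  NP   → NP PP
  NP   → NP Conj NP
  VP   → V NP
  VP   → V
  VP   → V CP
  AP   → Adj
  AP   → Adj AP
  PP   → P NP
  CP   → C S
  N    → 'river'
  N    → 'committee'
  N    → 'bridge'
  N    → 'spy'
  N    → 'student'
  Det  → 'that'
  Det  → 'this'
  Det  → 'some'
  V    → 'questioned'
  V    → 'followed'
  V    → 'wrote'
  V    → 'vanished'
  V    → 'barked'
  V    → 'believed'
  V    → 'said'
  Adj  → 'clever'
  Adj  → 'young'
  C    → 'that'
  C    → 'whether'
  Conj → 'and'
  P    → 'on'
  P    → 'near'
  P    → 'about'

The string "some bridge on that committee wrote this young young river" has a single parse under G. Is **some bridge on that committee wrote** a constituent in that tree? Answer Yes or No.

[S [NP [NP [Det some] [N bridge]] [PP [P on] [NP [Det that] [N committee]]]] [VP [V wrote] [NP [Det this] [AP [Adj young] [AP [Adj young]]] [N river]]]]
The smallest constituent containing 'some bridge on that committee wrote' is the S spanning 'some bridge on that committee wrote this young young river'; no single node in the tree dominates exactly the given words.

No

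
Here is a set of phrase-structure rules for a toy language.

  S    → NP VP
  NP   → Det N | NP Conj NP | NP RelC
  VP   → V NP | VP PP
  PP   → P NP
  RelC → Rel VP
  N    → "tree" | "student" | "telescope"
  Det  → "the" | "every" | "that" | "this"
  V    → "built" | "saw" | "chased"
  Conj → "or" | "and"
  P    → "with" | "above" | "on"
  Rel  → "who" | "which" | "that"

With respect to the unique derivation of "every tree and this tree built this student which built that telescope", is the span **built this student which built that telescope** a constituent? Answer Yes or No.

Yes

[S [NP [NP [Det every] [N tree]] [Conj and] [NP [Det this] [N tree]]] [VP [V built] [NP [NP [Det this] [N student]] [RelC [Rel which] [VP [V built] [NP [Det that] [N telescope]]]]]]]
The words 'built this student which built that telescope' are exhaustively dominated by a single VP node (built by VP → V NP), so they form a constituent.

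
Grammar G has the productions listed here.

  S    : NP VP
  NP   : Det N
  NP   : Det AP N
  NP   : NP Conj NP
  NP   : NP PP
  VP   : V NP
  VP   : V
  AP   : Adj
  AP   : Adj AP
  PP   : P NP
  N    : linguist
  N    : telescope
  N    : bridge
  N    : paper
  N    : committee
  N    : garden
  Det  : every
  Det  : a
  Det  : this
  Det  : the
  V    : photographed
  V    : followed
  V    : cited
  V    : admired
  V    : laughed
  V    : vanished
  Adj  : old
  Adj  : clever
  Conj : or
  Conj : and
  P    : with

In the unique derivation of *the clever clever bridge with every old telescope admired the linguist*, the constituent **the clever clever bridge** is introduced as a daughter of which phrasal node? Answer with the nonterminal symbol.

S
  NP
    NP
      Det: the
      AP
        Adj: clever
        AP
          Adj: clever
      N: bridge
    PP
      P: with
      NP
        Det: every
        AP
          Adj: old
        N: telescope
  VP
    V: admired
    NP
      Det: the
      N: linguist
The span 'the clever clever bridge' is the NP node built by NP → Det AP N.
Its mother is the NP built by NP → NP PP.

NP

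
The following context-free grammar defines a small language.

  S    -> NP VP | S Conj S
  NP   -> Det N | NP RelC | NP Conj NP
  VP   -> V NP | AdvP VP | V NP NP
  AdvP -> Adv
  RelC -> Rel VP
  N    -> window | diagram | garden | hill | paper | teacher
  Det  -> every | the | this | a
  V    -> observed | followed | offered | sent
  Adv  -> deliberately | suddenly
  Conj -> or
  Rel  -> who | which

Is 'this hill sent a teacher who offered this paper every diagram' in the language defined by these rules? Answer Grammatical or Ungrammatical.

Grammatical

[S [NP [Det this] [N hill]] [VP [V sent] [NP [NP [Det a] [N teacher]] [RelC [Rel who] [VP [V offered] [NP [Det this] [N paper]] [NP [Det every] [N diagram]]]]]]]
The bracketing above is licensed at every node by one of the given productions, with S at the root.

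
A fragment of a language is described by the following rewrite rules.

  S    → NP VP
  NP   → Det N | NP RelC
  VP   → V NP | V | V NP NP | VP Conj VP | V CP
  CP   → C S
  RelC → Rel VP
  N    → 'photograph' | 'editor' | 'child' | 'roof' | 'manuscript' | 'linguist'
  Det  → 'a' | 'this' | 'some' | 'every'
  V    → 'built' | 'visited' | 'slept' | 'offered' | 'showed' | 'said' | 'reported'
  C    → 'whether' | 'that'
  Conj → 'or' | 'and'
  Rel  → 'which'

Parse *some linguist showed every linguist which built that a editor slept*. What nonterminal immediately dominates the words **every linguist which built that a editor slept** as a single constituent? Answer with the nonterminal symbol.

[S [NP [Det some] [N linguist]] [VP [V showed] [NP [NP [Det every] [N linguist]] [RelC [Rel which] [VP [V built] [CP [C that] [S [NP [Det a] [N editor]] [VP [V slept]]]]]]]]]
The span 'every linguist which built that a editor slept' is the NP node built by NP → NP RelC.

NP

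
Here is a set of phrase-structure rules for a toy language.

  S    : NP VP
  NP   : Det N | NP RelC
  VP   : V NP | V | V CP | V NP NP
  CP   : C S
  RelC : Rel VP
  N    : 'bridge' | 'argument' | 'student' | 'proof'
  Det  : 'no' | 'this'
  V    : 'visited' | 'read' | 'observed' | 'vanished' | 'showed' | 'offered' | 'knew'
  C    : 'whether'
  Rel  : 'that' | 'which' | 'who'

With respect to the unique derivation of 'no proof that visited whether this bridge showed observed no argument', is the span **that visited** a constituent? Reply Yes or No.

[S [NP [NP [Det no] [N proof]] [RelC [Rel that] [VP [V visited] [CP [C whether] [S [NP [Det this] [N bridge]] [VP [V showed]]]]]]] [VP [V observed] [NP [Det no] [N argument]]]]
The smallest constituent containing 'that visited' is the RelC spanning 'that visited whether this bridge showed'; no single node in the tree dominates exactly the given words.

No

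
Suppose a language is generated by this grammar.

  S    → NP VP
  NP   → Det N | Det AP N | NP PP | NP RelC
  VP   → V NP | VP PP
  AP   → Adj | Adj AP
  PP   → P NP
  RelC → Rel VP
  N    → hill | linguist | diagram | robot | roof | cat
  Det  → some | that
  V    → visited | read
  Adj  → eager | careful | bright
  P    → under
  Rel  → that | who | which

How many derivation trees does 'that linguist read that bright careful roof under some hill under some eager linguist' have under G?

Two of the 5 distinct bracketings:
[S [NP [Det that] [N linguist]] [VP [V read] [NP [NP [Det that] [AP [Adj bright] [AP [Adj careful]]] [N roof]] [PP [P under] [NP [NP [Det some] [N hill]] [PP [P under] [NP [Det some] [AP [Adj eager]] [N linguist]]]]]]]]
[S [NP [Det that] [N linguist]] [VP [V read] [NP [NP [NP [Det that] [AP [Adj bright] [AP [Adj careful]]] [N roof]] [PP [P under] [NP [Det some] [N hill]]]] [PP [P under] [NP [Det some] [AP [Adj eager]] [N linguist]]]]]]
The trees differ in how a recursive rule is bracketed over the same span.

5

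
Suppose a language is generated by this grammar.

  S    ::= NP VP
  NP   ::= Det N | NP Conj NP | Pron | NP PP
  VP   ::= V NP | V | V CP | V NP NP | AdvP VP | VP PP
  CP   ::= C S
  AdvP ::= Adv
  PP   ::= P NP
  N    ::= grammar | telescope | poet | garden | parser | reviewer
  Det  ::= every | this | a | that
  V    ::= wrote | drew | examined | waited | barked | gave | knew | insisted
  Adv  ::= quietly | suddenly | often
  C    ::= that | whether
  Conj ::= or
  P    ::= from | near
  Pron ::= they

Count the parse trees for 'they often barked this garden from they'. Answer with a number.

Two of the 3 distinct bracketings:
[S [NP [Pron they]] [VP [AdvP [Adv often]] [VP [V barked] [NP [NP [Det this] [N garden]] [PP [P from] [NP [Pron they]]]]]]]
[S [NP [Pron they]] [VP [AdvP [Adv often]] [VP [VP [V barked] [NP [Det this] [N garden]]] [PP [P from] [NP [Pron they]]]]]]
The difference turns on whether NP → NP PP is used at the relevant span, versus an alternative expansion of NP.

3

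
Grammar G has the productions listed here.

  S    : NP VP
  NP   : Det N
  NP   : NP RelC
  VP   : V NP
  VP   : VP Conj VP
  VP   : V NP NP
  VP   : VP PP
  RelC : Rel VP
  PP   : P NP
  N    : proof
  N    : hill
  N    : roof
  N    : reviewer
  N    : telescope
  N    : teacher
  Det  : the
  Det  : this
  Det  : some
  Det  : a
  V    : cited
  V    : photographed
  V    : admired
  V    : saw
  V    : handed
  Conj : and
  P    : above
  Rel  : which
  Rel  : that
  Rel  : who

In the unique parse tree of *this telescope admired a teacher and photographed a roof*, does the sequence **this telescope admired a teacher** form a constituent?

[S [NP [Det this] [N telescope]] [VP [VP [V admired] [NP [Det a] [N teacher]]] [Conj and] [VP [V photographed] [NP [Det a] [N roof]]]]]
The smallest constituent containing 'this telescope admired a teacher' is the S spanning 'this telescope admired a teacher and photographed a roof'; no single node in the tree dominates exactly the given words.

No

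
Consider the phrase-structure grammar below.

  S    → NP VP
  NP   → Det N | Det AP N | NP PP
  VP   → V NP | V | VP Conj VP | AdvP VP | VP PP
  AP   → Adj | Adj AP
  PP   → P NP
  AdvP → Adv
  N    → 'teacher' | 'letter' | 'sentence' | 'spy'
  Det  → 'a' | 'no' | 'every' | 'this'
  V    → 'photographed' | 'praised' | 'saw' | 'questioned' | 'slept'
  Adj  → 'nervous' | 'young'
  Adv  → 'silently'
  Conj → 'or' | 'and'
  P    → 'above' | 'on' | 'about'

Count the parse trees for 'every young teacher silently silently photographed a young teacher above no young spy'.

4

Two of the 4 distinct bracketings:
[S [NP [Det every] [AP [Adj young]] [N teacher]] [VP [AdvP [Adv silently]] [VP [AdvP [Adv silently]] [VP [V photographed] [NP [NP [Det a] [AP [Adj young]] [N teacher]] [PP [P above] [NP [Det no] [AP [Adj young]] [N spy]]]]]]]]
[S [NP [Det every] [AP [Adj young]] [N teacher]] [VP [AdvP [Adv silently]] [VP [AdvP [Adv silently]] [VP [VP [V photographed] [NP [Det a] [AP [Adj young]] [N teacher]]] [PP [P above] [NP [Det no] [AP [Adj young]] [N spy]]]]]]]
The difference turns on whether NP → NP PP is used at the relevant span, versus an alternative expansion of NP.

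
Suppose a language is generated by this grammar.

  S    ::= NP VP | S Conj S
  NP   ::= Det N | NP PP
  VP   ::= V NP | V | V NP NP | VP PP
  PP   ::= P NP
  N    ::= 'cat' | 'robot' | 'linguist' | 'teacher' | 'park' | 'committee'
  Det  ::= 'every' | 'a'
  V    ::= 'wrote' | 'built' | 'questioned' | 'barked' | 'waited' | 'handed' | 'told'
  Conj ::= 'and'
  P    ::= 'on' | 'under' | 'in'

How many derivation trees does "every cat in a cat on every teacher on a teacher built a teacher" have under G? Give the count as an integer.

5

Two of the 5 distinct bracketings:
[S [NP [NP [Det every] [N cat]] [PP [P in] [NP [NP [Det a] [N cat]] [PP [P on] [NP [NP [Det every] [N teacher]] [PP [P on] [NP [Det a] [N teacher]]]]]]]] [VP [V built] [NP [Det a] [N teacher]]]]
[S [NP [NP [Det every] [N cat]] [PP [P in] [NP [NP [NP [Det a] [N cat]] [PP [P on] [NP [Det every] [N teacher]]]] [PP [P on] [NP [Det a] [N teacher]]]]]] [VP [V built] [NP [Det a] [N teacher]]]]
The trees differ in how a recursive rule is bracketed over the same span.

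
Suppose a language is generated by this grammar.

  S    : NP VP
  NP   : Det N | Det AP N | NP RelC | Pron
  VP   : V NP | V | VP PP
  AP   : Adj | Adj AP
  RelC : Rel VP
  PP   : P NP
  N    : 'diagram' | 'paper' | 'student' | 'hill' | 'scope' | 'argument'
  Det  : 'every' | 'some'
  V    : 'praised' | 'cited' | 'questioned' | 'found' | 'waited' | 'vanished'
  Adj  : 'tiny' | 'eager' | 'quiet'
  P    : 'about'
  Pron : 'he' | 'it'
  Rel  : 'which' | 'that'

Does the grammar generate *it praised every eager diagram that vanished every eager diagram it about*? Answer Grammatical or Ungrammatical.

Ungrammatical

An N word can never sit immediately before a Pron word in any string this grammar generates, so the substring 'diagram it' rules out a derivation.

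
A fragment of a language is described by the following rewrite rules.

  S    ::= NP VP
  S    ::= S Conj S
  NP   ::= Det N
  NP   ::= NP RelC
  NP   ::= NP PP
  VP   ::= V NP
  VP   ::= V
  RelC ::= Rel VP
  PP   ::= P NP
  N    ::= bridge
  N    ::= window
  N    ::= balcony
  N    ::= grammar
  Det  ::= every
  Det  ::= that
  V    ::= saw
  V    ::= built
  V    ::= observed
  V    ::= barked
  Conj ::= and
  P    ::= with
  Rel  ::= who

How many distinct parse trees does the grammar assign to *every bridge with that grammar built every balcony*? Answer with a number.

[S [NP [NP [Det every] [N bridge]] [PP [P with] [NP [Det that] [N grammar]]]] [VP [V built] [NP [Det every] [N balcony]]]]
No rule offers an alternative attachment or grouping for any span, so this is the only derivation.

1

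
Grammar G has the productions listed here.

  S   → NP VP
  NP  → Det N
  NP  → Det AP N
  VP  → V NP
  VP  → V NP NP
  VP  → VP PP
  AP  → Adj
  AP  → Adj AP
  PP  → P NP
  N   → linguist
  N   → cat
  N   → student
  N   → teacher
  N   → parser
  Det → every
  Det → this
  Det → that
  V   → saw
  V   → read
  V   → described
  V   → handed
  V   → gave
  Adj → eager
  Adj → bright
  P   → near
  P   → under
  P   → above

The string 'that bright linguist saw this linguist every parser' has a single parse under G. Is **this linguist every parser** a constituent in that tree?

No

[S [NP [Det that] [AP [Adj bright]] [N linguist]] [VP [V saw] [NP [Det this] [N linguist]] [NP [Det every] [N parser]]]]
The smallest constituent containing 'this linguist every parser' is the VP spanning 'saw this linguist every parser'; no single node in the tree dominates exactly the given words.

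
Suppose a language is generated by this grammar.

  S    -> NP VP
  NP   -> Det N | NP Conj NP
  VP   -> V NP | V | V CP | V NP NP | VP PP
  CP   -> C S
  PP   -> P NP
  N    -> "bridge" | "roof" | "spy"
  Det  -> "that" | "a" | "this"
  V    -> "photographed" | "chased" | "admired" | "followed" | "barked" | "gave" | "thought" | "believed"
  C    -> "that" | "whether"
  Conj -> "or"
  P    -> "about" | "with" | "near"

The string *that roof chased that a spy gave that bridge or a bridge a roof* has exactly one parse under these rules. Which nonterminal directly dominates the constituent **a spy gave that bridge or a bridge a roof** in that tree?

S
  NP
    Det: that
    N: roof
  VP
    V: chased
    CP
      C: that
      S
        NP
          Det: a
          N: spy
        VP
          V: gave
          NP
            NP
              Det: that
              N: bridge
            Conj: or
            NP
              Det: a
              N: bridge
          NP
            Det: a
            N: roof
The span 'a spy gave that bridge or a bridge a roof' is the S node built by S → NP VP.
Its mother is the CP built by CP → C S.

CP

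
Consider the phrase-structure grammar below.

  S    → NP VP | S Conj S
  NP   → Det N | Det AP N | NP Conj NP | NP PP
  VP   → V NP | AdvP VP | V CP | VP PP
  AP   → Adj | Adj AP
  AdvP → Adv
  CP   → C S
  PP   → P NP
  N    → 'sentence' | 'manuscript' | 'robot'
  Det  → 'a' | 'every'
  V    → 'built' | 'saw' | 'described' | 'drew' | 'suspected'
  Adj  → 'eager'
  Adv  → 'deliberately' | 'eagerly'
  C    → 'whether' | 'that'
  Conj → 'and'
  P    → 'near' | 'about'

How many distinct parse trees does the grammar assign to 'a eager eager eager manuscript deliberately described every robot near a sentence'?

3

Two of the 3 distinct bracketings:
[S [NP [Det a] [AP [Adj eager] [AP [Adj eager] [AP [Adj eager]]]] [N manuscript]] [VP [AdvP [Adv deliberately]] [VP [V described] [NP [NP [Det every] [N robot]] [PP [P near] [NP [Det a] [N sentence]]]]]]]
[S [NP [Det a] [AP [Adj eager] [AP [Adj eager] [AP [Adj eager]]]] [N manuscript]] [VP [AdvP [Adv deliberately]] [VP [VP [V described] [NP [Det every] [N robot]]] [PP [P near] [NP [Det a] [N sentence]]]]]]
The difference turns on whether NP → NP PP is used at the relevant span, versus an alternative expansion of NP.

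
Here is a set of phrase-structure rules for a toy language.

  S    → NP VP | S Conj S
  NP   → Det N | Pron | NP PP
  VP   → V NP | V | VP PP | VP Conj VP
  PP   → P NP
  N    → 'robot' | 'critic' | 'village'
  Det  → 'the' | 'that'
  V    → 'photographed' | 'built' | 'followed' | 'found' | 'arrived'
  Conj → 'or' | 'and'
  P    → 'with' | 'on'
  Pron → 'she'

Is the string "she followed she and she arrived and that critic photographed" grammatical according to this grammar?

[S [S [NP [Pron she]] [VP [V followed] [NP [Pron she]]]] [Conj and] [S [S [NP [Pron she]] [VP [V arrived]]] [Conj and] [S [NP [Det that] [N critic]] [VP [V photographed]]]]]
Every word is introduced by a lexical rule and the phrasal rules combine the resulting categories into a single S.

Grammatical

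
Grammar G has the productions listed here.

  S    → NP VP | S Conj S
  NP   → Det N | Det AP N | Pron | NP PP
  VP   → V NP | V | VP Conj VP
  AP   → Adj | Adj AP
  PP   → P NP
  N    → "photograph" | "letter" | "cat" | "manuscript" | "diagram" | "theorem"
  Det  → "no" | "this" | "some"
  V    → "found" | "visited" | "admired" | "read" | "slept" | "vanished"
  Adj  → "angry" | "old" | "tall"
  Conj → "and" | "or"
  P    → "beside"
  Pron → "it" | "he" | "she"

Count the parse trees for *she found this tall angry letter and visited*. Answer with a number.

1

[S [NP [Pron she]] [VP [VP [V found] [NP [Det this] [AP [Adj tall] [AP [Adj angry]]] [N letter]]] [Conj and] [VP [V visited]]]]
No rule offers an alternative attachment or grouping for any span, so this is the only derivation.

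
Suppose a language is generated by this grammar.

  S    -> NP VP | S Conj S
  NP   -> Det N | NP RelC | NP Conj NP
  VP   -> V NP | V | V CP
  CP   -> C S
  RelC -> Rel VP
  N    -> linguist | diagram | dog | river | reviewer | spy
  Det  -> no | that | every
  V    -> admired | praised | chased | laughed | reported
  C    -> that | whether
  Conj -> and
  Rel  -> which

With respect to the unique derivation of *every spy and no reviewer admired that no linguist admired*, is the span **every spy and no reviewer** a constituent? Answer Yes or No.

[S [NP [NP [Det every] [N spy]] [Conj and] [NP [Det no] [N reviewer]]] [VP [V admired] [CP [C that] [S [NP [Det no] [N linguist]] [VP [V admired]]]]]]
The words 'every spy and no reviewer' are exhaustively dominated by a single NP node (built by NP → NP Conj NP), so they form a constituent.

Yes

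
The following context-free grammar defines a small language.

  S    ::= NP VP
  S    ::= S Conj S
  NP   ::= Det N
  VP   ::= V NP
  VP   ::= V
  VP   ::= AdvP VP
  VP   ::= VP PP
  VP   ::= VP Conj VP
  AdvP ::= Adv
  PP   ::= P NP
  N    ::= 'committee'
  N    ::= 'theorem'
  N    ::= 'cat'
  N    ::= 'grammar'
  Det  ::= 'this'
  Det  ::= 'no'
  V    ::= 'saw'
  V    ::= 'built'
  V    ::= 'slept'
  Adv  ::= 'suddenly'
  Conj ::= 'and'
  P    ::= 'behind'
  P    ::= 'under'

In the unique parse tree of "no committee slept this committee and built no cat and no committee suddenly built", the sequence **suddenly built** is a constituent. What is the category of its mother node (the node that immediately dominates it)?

[S [S [NP [Det no] [N committee]] [VP [VP [V slept] [NP [Det this] [N committee]]] [Conj and] [VP [V built] [NP [Det no] [N cat]]]]] [Conj and] [S [NP [Det no] [N committee]] [VP [AdvP [Adv suddenly]] [VP [V built]]]]]
The span 'suddenly built' is the VP node built by VP → AdvP VP.
Its mother is the S built by S → NP VP.

S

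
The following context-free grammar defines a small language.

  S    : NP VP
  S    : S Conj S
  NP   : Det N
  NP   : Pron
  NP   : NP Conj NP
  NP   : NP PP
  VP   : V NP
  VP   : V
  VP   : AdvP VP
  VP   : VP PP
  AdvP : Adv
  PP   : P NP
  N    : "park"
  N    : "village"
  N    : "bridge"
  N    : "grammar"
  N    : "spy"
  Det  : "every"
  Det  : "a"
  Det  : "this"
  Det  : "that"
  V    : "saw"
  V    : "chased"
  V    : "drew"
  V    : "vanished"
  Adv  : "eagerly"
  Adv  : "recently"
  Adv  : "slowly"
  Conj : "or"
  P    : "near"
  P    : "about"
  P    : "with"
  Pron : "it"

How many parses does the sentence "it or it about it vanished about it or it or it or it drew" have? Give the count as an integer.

10

Two of the 10 distinct bracketings:
[S [S [NP [NP [Pron it]] [Conj or] [NP [NP [Pron it]] [PP [P about] [NP [Pron it]]]]] [VP [VP [V vanished]] [PP [P about] [NP [Pron it]]]]] [Conj or] [S [NP [NP [Pron it]] [Conj or] [NP [NP [Pron it]] [Conj or] [NP [Pron it]]]] [VP [V drew]]]]
[S [S [NP [NP [Pron it]] [Conj or] [NP [NP [Pron it]] [PP [P about] [NP [Pron it]]]]] [VP [VP [V vanished]] [PP [P about] [NP [Pron it]]]]] [Conj or] [S [NP [NP [NP [Pron it]] [Conj or] [NP [Pron it]]] [Conj or] [NP [Pron it]]] [VP [V drew]]]]
The trees differ in how a recursive rule is bracketed over the same span.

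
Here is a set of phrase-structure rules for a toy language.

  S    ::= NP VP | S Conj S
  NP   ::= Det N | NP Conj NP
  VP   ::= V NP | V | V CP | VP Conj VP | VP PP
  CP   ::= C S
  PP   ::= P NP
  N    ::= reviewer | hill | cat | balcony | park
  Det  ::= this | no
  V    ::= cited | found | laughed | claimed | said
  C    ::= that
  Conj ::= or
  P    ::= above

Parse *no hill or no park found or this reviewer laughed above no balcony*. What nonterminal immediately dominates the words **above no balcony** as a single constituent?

PP

S
  S
    NP
      NP
        Det: no
        N: hill
      Conj: or
      NP
        Det: no
        N: park
    VP
      V: found
  Conj: or
  S
    NP
      Det: this
      N: reviewer
    VP
      VP
        V: laughed
      PP
        P: above
        NP
          Det: no
          N: balcony
The span 'above no balcony' is the PP node built by PP → P NP.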